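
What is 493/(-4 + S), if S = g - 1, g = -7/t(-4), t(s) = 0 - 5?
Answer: -2465/18 ≈ -136.94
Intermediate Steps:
t(s) = -5
g = 7/5 (g = -7/(-5) = -7*(-⅕) = 7/5 ≈ 1.4000)
S = ⅖ (S = 7/5 - 1 = ⅖ ≈ 0.40000)
493/(-4 + S) = 493/(-4 + ⅖) = 493/(-18/5) = -5/18*493 = -2465/18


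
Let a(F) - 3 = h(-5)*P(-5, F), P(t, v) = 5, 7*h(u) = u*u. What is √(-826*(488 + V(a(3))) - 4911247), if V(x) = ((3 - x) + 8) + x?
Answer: I*√5323421 ≈ 2307.3*I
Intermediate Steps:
h(u) = u²/7 (h(u) = (u*u)/7 = u²/7)
a(F) = 146/7 (a(F) = 3 + ((⅐)*(-5)²)*5 = 3 + ((⅐)*25)*5 = 3 + (25/7)*5 = 3 + 125/7 = 146/7)
V(x) = 11 (V(x) = (11 - x) + x = 11)
√(-826*(488 + V(a(3))) - 4911247) = √(-826*(488 + 11) - 4911247) = √(-826*499 - 4911247) = √(-412174 - 4911247) = √(-5323421) = I*√5323421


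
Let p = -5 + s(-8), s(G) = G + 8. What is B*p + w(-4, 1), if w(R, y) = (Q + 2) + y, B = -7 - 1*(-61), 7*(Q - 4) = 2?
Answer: -1839/7 ≈ -262.71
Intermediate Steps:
s(G) = 8 + G
Q = 30/7 (Q = 4 + (⅐)*2 = 4 + 2/7 = 30/7 ≈ 4.2857)
B = 54 (B = -7 + 61 = 54)
w(R, y) = 44/7 + y (w(R, y) = (30/7 + 2) + y = 44/7 + y)
p = -5 (p = -5 + (8 - 8) = -5 + 0 = -5)
B*p + w(-4, 1) = 54*(-5) + (44/7 + 1) = -270 + 51/7 = -1839/7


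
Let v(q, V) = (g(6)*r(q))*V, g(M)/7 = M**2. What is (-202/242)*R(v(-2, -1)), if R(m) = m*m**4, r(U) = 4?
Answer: 105105159191789568/121 ≈ 8.6864e+14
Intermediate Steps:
g(M) = 7*M**2
v(q, V) = 1008*V (v(q, V) = ((7*6**2)*4)*V = ((7*36)*4)*V = (252*4)*V = 1008*V)
R(m) = m**5
(-202/242)*R(v(-2, -1)) = (-202/242)*(1008*(-1))**5 = -202*1/242*(-1008)**5 = -101/121*(-1040645140512768) = 105105159191789568/121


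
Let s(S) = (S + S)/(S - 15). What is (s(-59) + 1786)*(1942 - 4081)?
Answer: -141475599/37 ≈ -3.8237e+6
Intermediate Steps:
s(S) = 2*S/(-15 + S) (s(S) = (2*S)/(-15 + S) = 2*S/(-15 + S))
(s(-59) + 1786)*(1942 - 4081) = (2*(-59)/(-15 - 59) + 1786)*(1942 - 4081) = (2*(-59)/(-74) + 1786)*(-2139) = (2*(-59)*(-1/74) + 1786)*(-2139) = (59/37 + 1786)*(-2139) = (66141/37)*(-2139) = -141475599/37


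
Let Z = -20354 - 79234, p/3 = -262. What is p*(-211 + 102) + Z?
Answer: -13914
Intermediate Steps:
p = -786 (p = 3*(-262) = -786)
Z = -99588
p*(-211 + 102) + Z = -786*(-211 + 102) - 99588 = -786*(-109) - 99588 = 85674 - 99588 = -13914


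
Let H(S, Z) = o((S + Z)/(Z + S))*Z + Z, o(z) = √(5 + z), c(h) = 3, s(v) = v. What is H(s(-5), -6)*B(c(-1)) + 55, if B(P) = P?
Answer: 37 - 18*√6 ≈ -7.0908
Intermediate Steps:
H(S, Z) = Z + Z*√6 (H(S, Z) = √(5 + (S + Z)/(Z + S))*Z + Z = √(5 + (S + Z)/(S + Z))*Z + Z = √(5 + 1)*Z + Z = √6*Z + Z = Z*√6 + Z = Z + Z*√6)
H(s(-5), -6)*B(c(-1)) + 55 = -6*(1 + √6)*3 + 55 = (-6 - 6*√6)*3 + 55 = (-18 - 18*√6) + 55 = 37 - 18*√6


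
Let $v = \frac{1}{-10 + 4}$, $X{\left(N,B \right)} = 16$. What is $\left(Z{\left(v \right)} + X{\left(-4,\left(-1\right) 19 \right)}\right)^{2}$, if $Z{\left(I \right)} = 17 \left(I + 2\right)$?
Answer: $\frac{80089}{36} \approx 2224.7$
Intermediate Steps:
$v = - \frac{1}{6}$ ($v = \frac{1}{-6} = - \frac{1}{6} \approx -0.16667$)
$Z{\left(I \right)} = 34 + 17 I$ ($Z{\left(I \right)} = 17 \left(2 + I\right) = 34 + 17 I$)
$\left(Z{\left(v \right)} + X{\left(-4,\left(-1\right) 19 \right)}\right)^{2} = \left(\left(34 + 17 \left(- \frac{1}{6}\right)\right) + 16\right)^{2} = \left(\left(34 - \frac{17}{6}\right) + 16\right)^{2} = \left(\frac{187}{6} + 16\right)^{2} = \left(\frac{283}{6}\right)^{2} = \frac{80089}{36}$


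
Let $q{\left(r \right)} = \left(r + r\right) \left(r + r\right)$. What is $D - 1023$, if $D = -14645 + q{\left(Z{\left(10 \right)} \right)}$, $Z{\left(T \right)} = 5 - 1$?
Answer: $-15604$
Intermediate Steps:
$Z{\left(T \right)} = 4$
$q{\left(r \right)} = 4 r^{2}$ ($q{\left(r \right)} = 2 r 2 r = 4 r^{2}$)
$D = -14581$ ($D = -14645 + 4 \cdot 4^{2} = -14645 + 4 \cdot 16 = -14645 + 64 = -14581$)
$D - 1023 = -14581 - 1023 = -15604$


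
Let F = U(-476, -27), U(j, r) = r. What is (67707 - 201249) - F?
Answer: -133515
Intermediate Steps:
F = -27
(67707 - 201249) - F = (67707 - 201249) - 1*(-27) = -133542 + 27 = -133515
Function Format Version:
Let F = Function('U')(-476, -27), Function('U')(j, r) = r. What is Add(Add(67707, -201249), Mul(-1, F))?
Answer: -133515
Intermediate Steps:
F = -27
Add(Add(67707, -201249), Mul(-1, F)) = Add(Add(67707, -201249), Mul(-1, -27)) = Add(-133542, 27) = -133515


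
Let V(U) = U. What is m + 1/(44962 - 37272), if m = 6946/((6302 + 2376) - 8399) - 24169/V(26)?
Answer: -12616510174/13945815 ≈ -904.68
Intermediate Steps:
m = -6562555/7254 (m = 6946/((6302 + 2376) - 8399) - 24169/26 = 6946/(8678 - 8399) - 24169*1/26 = 6946/279 - 24169/26 = -6562555/7254 ≈ -904.68)
m + 1/(44962 - 37272) = -6562555/7254 + 1/(44962 - 37272) = -6562555/7254 + 1/7690 = -12616510174/13945815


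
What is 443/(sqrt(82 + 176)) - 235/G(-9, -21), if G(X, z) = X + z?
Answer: 47/6 + 443*sqrt(258)/258 ≈ 35.413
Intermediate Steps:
443/(sqrt(82 + 176)) - 235/G(-9, -21) = 443/(sqrt(82 + 176)) - 235/(-9 - 21) = 443/(sqrt(258)) - 235/(-30) = 443*(sqrt(258)/258) - 235*(-1/30) = 443*sqrt(258)/258 + 47/6 = 47/6 + 443*sqrt(258)/258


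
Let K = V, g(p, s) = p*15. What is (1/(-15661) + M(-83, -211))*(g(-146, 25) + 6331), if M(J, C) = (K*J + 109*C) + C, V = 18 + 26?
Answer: -1742059827403/15661 ≈ -1.1124e+8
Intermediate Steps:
V = 44
g(p, s) = 15*p
K = 44
M(J, C) = 44*J + 110*C (M(J, C) = (44*J + 109*C) + C = 44*J + 110*C)
(1/(-15661) + M(-83, -211))*(g(-146, 25) + 6331) = (1/(-15661) + (44*(-83) + 110*(-211)))*(15*(-146) + 6331) = (-1/15661 + (-3652 - 23210))*(-2190 + 6331) = (-1/15661 - 26862)*4141 = -420685783/15661*4141 = -1742059827403/15661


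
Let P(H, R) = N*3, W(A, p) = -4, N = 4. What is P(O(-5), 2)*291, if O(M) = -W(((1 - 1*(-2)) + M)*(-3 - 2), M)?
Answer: 3492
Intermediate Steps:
O(M) = 4 (O(M) = -1*(-4) = 4)
P(H, R) = 12 (P(H, R) = 4*3 = 12)
P(O(-5), 2)*291 = 12*291 = 3492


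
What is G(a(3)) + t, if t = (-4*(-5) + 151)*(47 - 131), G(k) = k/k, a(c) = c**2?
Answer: -14363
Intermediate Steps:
G(k) = 1
t = -14364 (t = (20 + 151)*(-84) = 171*(-84) = -14364)
G(a(3)) + t = 1 - 14364 = -14363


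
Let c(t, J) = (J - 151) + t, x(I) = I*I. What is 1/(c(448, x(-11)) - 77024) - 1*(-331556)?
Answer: 25399178935/76606 ≈ 3.3156e+5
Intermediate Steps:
x(I) = I²
c(t, J) = -151 + J + t (c(t, J) = (-151 + J) + t = -151 + J + t)
1/(c(448, x(-11)) - 77024) - 1*(-331556) = 1/((-151 + (-11)² + 448) - 77024) - 1*(-331556) = 1/((-151 + 121 + 448) - 77024) + 331556 = 1/(418 - 77024) + 331556 = 1/(-76606) + 331556 = -1/76606 + 331556 = 25399178935/76606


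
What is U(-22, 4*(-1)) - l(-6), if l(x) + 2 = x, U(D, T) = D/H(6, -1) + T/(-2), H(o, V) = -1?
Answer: 32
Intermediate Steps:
U(D, T) = -D - T/2 (U(D, T) = D/(-1) + T/(-2) = D*(-1) + T*(-1/2) = -D - T/2)
l(x) = -2 + x
U(-22, 4*(-1)) - l(-6) = (-1*(-22) - 2*(-1)) - (-2 - 6) = (22 - 1/2*(-4)) - 1*(-8) = (22 + 2) + 8 = 24 + 8 = 32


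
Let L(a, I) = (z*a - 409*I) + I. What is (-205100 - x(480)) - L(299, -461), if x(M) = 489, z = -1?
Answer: -393378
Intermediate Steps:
L(a, I) = -a - 408*I (L(a, I) = (-a - 409*I) + I = -a - 408*I)
(-205100 - x(480)) - L(299, -461) = (-205100 - 1*489) - (-1*299 - 408*(-461)) = (-205100 - 489) - (-299 + 188088) = -205589 - 1*187789 = -205589 - 187789 = -393378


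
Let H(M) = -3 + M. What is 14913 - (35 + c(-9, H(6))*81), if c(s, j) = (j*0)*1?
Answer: 14878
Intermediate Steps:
c(s, j) = 0 (c(s, j) = 0*1 = 0)
14913 - (35 + c(-9, H(6))*81) = 14913 - (35 + 0*81) = 14913 - (35 + 0) = 14913 - 1*35 = 14913 - 35 = 14878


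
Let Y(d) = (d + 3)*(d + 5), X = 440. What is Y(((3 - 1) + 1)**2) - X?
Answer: -272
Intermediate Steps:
Y(d) = (3 + d)*(5 + d)
Y(((3 - 1) + 1)**2) - X = (15 + (((3 - 1) + 1)**2)**2 + 8*((3 - 1) + 1)**2) - 1*440 = (15 + ((2 + 1)**2)**2 + 8*(2 + 1)**2) - 440 = (15 + (3**2)**2 + 8*3**2) - 440 = (15 + 9**2 + 8*9) - 440 = (15 + 81 + 72) - 440 = 168 - 440 = -272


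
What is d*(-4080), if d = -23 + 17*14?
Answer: -877200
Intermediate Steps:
d = 215 (d = -23 + 238 = 215)
d*(-4080) = 215*(-4080) = -877200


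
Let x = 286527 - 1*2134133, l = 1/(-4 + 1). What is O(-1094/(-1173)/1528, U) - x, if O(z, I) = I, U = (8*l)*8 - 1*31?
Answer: 5542661/3 ≈ 1.8476e+6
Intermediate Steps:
l = -1/3 (l = 1/(-3) = -1/3 ≈ -0.33333)
U = -157/3 (U = (8*(-1/3))*8 - 1*31 = -8/3*8 - 31 = -64/3 - 31 = -157/3 ≈ -52.333)
x = -1847606 (x = 286527 - 2134133 = -1847606)
O(-1094/(-1173)/1528, U) - x = -157/3 - 1*(-1847606) = -157/3 + 1847606 = 5542661/3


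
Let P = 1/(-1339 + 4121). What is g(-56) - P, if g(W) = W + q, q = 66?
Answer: 27819/2782 ≈ 9.9996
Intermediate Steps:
g(W) = 66 + W (g(W) = W + 66 = 66 + W)
P = 1/2782 ≈ 0.00035945
g(-56) - P = (66 - 56) - 1*1/2782 = 10 - 1/2782 = 27819/2782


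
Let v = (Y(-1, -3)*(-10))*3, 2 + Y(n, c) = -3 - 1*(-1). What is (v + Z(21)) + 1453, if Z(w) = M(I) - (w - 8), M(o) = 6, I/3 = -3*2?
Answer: 1566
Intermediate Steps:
I = -18 (I = 3*(-3*2) = 3*(-6) = -18)
Y(n, c) = -4 (Y(n, c) = -2 + (-3 - 1*(-1)) = -2 + (-3 + 1) = -2 - 2 = -4)
v = 120 (v = -4*(-10)*3 = 40*3 = 120)
Z(w) = 14 - w (Z(w) = 6 - (w - 8) = 6 - (-8 + w) = 6 + (8 - w) = 14 - w)
(v + Z(21)) + 1453 = (120 + (14 - 1*21)) + 1453 = (120 + (14 - 21)) + 1453 = (120 - 7) + 1453 = 113 + 1453 = 1566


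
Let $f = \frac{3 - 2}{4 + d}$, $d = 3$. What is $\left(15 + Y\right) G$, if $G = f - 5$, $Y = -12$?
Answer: $- \frac{102}{7} \approx -14.571$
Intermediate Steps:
$f = \frac{1}{7}$ ($f = \frac{3 - 2}{4 + 3} = 1 \cdot \frac{1}{7} = \frac{1}{7} \approx 0.14286$)
$G = - \frac{34}{7}$ ($G = \frac{1}{7} - 5 = - \frac{34}{7} \approx -4.8571$)
$\left(15 + Y\right) G = \left(15 - 12\right) \left(- \frac{34}{7}\right) = 3 \left(- \frac{34}{7}\right) = - \frac{102}{7}$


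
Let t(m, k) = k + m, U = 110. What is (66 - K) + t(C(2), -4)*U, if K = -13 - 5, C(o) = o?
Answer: -136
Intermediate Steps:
K = -18
(66 - K) + t(C(2), -4)*U = (66 - 1*(-18)) + (-4 + 2)*110 = (66 + 18) - 2*110 = 84 - 220 = -136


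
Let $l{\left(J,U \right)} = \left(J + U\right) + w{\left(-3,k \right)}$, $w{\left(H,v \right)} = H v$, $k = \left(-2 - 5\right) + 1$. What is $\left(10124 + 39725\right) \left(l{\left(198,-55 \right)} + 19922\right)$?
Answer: $1001117467$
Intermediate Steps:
$k = -6$ ($k = -7 + 1 = -6$)
$l{\left(J,U \right)} = 18 + J + U$ ($l{\left(J,U \right)} = \left(J + U\right) - -18 = \left(J + U\right) + 18 = 18 + J + U$)
$\left(10124 + 39725\right) \left(l{\left(198,-55 \right)} + 19922\right) = \left(10124 + 39725\right) \left(\left(18 + 198 - 55\right) + 19922\right) = 49849 \left(161 + 19922\right) = 49849 \cdot 20083 = 1001117467$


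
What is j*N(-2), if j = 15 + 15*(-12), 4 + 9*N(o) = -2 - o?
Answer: 220/3 ≈ 73.333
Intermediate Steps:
N(o) = -⅔ - o/9 (N(o) = -4/9 + (-2 - o)/9 = -4/9 + (-2/9 - o/9) = -⅔ - o/9)
j = -165 (j = 15 - 180 = -165)
j*N(-2) = -165*(-⅔ - ⅑*(-2)) = -165*(-⅔ + 2/9) = -165*(-4/9) = 220/3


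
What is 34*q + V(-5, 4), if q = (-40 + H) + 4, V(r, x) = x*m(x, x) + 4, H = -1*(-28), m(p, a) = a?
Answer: -252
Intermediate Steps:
H = 28
V(r, x) = 4 + x² (V(r, x) = x*x + 4 = x² + 4 = 4 + x²)
q = -8 (q = (-40 + 28) + 4 = -12 + 4 = -8)
34*q + V(-5, 4) = 34*(-8) + (4 + 4²) = -272 + (4 + 16) = -272 + 20 = -252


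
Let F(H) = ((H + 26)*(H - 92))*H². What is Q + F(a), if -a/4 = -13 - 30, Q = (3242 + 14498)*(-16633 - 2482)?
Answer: 129510460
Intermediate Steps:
Q = -339100100 (Q = 17740*(-19115) = -339100100)
a = 172 (a = -4*(-13 - 30) = -4*(-43) = 172)
F(H) = H²*(-92 + H)*(26 + H) (F(H) = ((26 + H)*(-92 + H))*H² = ((-92 + H)*(26 + H))*H² = H²*(-92 + H)*(26 + H))
Q + F(a) = -339100100 + 172²*(-2392 + 172² - 66*172) = -339100100 + 29584*(-2392 + 29584 - 11352) = -339100100 + 29584*15840 = -339100100 + 468610560 = 129510460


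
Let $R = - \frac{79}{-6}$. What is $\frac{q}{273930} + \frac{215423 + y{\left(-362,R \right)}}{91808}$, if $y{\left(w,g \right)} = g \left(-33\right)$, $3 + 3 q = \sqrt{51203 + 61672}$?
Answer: $\frac{58891707997}{25148965440} + \frac{\sqrt{4515}}{164358} \approx 2.3421$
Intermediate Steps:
$R = \frac{79}{6}$ ($R = \left(-79\right) \left(- \frac{1}{6}\right) = \frac{79}{6} \approx 13.167$)
$q = -1 + \frac{5 \sqrt{4515}}{3}$ ($q = -1 + \frac{\sqrt{51203 + 61672}}{3} = -1 + \frac{\sqrt{112875}}{3} = -1 + \frac{5 \sqrt{4515}}{3} \approx 110.99$)
$y{\left(w,g \right)} = - 33 g$
$\frac{q}{273930} + \frac{215423 + y{\left(-362,R \right)}}{91808} = \frac{-1 + \frac{5 \sqrt{4515}}{3}}{273930} + \frac{215423 - \frac{869}{2}}{91808} = \left(-1 + \frac{5 \sqrt{4515}}{3}\right) \frac{1}{273930} + \left(215423 - \frac{869}{2}\right) \frac{1}{91808} = \left(- \frac{1}{273930} + \frac{\sqrt{4515}}{164358}\right) + \frac{429977}{2} \cdot \frac{1}{91808} = \left(- \frac{1}{273930} + \frac{\sqrt{4515}}{164358}\right) + \frac{429977}{183616} = \frac{58891707997}{25148965440} + \frac{\sqrt{4515}}{164358}$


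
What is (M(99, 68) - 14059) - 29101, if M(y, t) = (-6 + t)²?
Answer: -39316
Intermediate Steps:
(M(99, 68) - 14059) - 29101 = ((-6 + 68)² - 14059) - 29101 = (62² - 14059) - 29101 = (3844 - 14059) - 29101 = -10215 - 29101 = -39316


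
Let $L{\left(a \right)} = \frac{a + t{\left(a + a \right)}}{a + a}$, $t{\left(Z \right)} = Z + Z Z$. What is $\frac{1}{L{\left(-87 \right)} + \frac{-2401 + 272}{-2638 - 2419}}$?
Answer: $- \frac{10114}{1740407} \approx -0.0058113$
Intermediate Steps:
$t{\left(Z \right)} = Z + Z^{2}$
$L{\left(a \right)} = \frac{a + 2 a \left(1 + 2 a\right)}{2 a}$ ($L{\left(a \right)} = \frac{a + \left(a + a\right) \left(1 + \left(a + a\right)\right)}{a + a} = \frac{a + 2 a \left(1 + 2 a\right)}{2 a}$)
$\frac{1}{L{\left(-87 \right)} + \frac{-2401 + 272}{-2638 - 2419}} = \frac{1}{\left(\frac{3}{2} + 2 \left(-87\right)\right) + \frac{-2401 + 272}{-2638 - 2419}} = \frac{1}{\left(\frac{3}{2} - 174\right) - \frac{2129}{-5057}} = \frac{1}{- \frac{345}{2} - - \frac{2129}{5057}} = \frac{1}{- \frac{345}{2} + \frac{2129}{5057}} = \frac{1}{- \frac{1740407}{10114}} = - \frac{10114}{1740407}$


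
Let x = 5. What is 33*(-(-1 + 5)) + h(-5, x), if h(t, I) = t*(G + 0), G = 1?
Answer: -137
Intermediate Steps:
h(t, I) = t (h(t, I) = t*(1 + 0) = t*1 = t)
33*(-(-1 + 5)) + h(-5, x) = 33*(-(-1 + 5)) - 5 = 33*(-1*4) - 5 = 33*(-4) - 5 = -132 - 5 = -137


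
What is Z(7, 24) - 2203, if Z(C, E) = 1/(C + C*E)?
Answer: -385524/175 ≈ -2203.0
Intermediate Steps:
Z(7, 24) - 2203 = 1/(7*(1 + 24)) - 2203 = (⅐)/25 - 2203 = (⅐)*(1/25) - 2203 = 1/175 - 2203 = -385524/175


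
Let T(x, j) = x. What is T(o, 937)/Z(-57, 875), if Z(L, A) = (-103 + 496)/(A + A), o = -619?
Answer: -1083250/393 ≈ -2756.4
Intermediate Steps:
Z(L, A) = 393/(2*A) (Z(L, A) = 393/((2*A)) = 393*(1/(2*A)) = 393/(2*A))
T(o, 937)/Z(-57, 875) = -619/((393/2)/875) = -619/((393/2)*(1/875)) = -619/393/1750 = -619*1750/393 = -1083250/393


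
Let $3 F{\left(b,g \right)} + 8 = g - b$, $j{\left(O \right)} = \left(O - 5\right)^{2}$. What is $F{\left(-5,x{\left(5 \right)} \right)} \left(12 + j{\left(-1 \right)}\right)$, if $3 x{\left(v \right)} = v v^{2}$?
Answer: $\frac{1856}{3} \approx 618.67$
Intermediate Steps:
$j{\left(O \right)} = \left(-5 + O\right)^{2}$
$x{\left(v \right)} = \frac{v^{3}}{3}$ ($x{\left(v \right)} = \frac{v v^{2}}{3} = \frac{v^{3}}{3}$)
$F{\left(b,g \right)} = - \frac{8}{3} - \frac{b}{3} + \frac{g}{3}$ ($F{\left(b,g \right)} = - \frac{8}{3} + \frac{g - b}{3} = - \frac{8}{3} - \left(- \frac{g}{3} + \frac{b}{3}\right) = - \frac{8}{3} - \frac{b}{3} + \frac{g}{3}$)
$F{\left(-5,x{\left(5 \right)} \right)} \left(12 + j{\left(-1 \right)}\right) = \left(- \frac{8}{3} - - \frac{5}{3} + \frac{\frac{1}{3} \cdot 5^{3}}{3}\right) \left(12 + \left(-5 - 1\right)^{2}\right) = \left(- \frac{8}{3} + \frac{5}{3} + \frac{\frac{1}{3} \cdot 125}{3}\right) \left(12 + \left(-6\right)^{2}\right) = \left(- \frac{8}{3} + \frac{5}{3} + \frac{1}{3} \cdot \frac{125}{3}\right) \left(12 + 36\right) = \left(- \frac{8}{3} + \frac{5}{3} + \frac{125}{9}\right) 48 = \frac{116}{9} \cdot 48 = \frac{1856}{3}$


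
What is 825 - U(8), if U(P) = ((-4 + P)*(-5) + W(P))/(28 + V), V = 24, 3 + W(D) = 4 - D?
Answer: 42927/52 ≈ 825.52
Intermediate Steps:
W(D) = 1 - D (W(D) = -3 + (4 - D) = 1 - D)
U(P) = 21/52 - 3*P/26 (U(P) = ((-4 + P)*(-5) + (1 - P))/(28 + 24) = ((20 - 5*P) + (1 - P))/52 = (21 - 6*P)*(1/52) = 21/52 - 3*P/26)
825 - U(8) = 825 - (21/52 - 3/26*8) = 825 - (21/52 - 12/13) = 825 - 1*(-27/52) = 825 + 27/52 = 42927/52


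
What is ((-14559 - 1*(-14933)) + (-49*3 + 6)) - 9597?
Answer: -9364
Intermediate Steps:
((-14559 - 1*(-14933)) + (-49*3 + 6)) - 9597 = ((-14559 + 14933) + (-147 + 6)) - 9597 = (374 - 141) - 9597 = 233 - 9597 = -9364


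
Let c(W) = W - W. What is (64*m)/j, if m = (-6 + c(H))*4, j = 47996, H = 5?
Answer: -384/11999 ≈ -0.032003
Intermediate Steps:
c(W) = 0
m = -24 (m = (-6 + 0)*4 = -6*4 = -24)
(64*m)/j = (64*(-24))/47996 = -1536*1/47996 = -384/11999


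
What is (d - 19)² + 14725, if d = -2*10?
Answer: 16246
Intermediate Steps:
d = -20
(d - 19)² + 14725 = (-20 - 19)² + 14725 = (-39)² + 14725 = 1521 + 14725 = 16246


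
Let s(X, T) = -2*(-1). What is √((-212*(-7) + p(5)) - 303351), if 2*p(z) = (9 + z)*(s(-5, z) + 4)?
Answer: 5*I*√12073 ≈ 549.39*I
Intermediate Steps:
s(X, T) = 2
p(z) = 27 + 3*z (p(z) = ((9 + z)*(2 + 4))/2 = ((9 + z)*6)/2 = (54 + 6*z)/2 = 27 + 3*z)
√((-212*(-7) + p(5)) - 303351) = √((-212*(-7) + (27 + 3*5)) - 303351) = √((1484 + (27 + 15)) - 303351) = √((1484 + 42) - 303351) = √(1526 - 303351) = √(-301825) = 5*I*√12073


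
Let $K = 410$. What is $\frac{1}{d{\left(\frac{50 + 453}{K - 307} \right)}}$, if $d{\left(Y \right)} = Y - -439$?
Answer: $\frac{103}{45720} \approx 0.0022528$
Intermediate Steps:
$d{\left(Y \right)} = 439 + Y$ ($d{\left(Y \right)} = Y + 439 = 439 + Y$)
$\frac{1}{d{\left(\frac{50 + 453}{K - 307} \right)}} = \frac{1}{439 + \frac{50 + 453}{410 - 307}} = \frac{1}{439 + \frac{503}{103}} = \frac{1}{\frac{45720}{103}} = \frac{103}{45720}$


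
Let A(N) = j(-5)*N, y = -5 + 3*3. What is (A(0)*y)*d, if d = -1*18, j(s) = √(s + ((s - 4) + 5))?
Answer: 0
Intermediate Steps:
j(s) = √(1 + 2*s) (j(s) = √(s + ((-4 + s) + 5)) = √(s + (1 + s)) = √(1 + 2*s))
y = 4 (y = -5 + 9 = 4)
A(N) = 3*I*N (A(N) = √(1 + 2*(-5))*N = √(1 - 10)*N = √(-9)*N = (3*I)*N = 3*I*N)
d = -18
(A(0)*y)*d = ((3*I*0)*4)*(-18) = (0*4)*(-18) = 0*(-18) = 0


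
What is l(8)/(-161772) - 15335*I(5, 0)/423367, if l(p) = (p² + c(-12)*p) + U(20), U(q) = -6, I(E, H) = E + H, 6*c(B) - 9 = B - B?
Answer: -6216751895/34244463162 ≈ -0.18154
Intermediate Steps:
c(B) = 3/2 (c(B) = 3/2 + (B - B)/6 = 3/2 + (⅙)*0 = 3/2 + 0 = 3/2)
l(p) = -6 + p² + 3*p/2 (l(p) = (p² + 3*p/2) - 6 = -6 + p² + 3*p/2)
l(8)/(-161772) - 15335*I(5, 0)/423367 = (-6 + 8² + (3/2)*8)/(-161772) - 15335*(5 + 0)/423367 = (-6 + 64 + 12)*(-1/161772) - 15335*5*(1/423367) = 70*(-1/161772) - 76675*1/423367 = -35/80886 - 76675/423367 = -6216751895/34244463162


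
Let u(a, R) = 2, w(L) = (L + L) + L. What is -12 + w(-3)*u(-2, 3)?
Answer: -30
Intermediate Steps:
w(L) = 3*L (w(L) = 2*L + L = 3*L)
-12 + w(-3)*u(-2, 3) = -12 + (3*(-3))*2 = -12 - 9*2 = -12 - 18 = -30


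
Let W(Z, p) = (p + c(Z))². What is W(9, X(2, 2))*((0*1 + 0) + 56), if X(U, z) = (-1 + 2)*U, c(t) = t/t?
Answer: 504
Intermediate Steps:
c(t) = 1
X(U, z) = U (X(U, z) = 1*U = U)
W(Z, p) = (1 + p)² (W(Z, p) = (p + 1)² = (1 + p)²)
W(9, X(2, 2))*((0*1 + 0) + 56) = (1 + 2)²*((0*1 + 0) + 56) = 3²*((0 + 0) + 56) = 9*(0 + 56) = 9*56 = 504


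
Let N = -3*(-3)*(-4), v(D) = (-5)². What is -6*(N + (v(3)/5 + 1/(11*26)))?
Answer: 26595/143 ≈ 185.98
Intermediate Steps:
v(D) = 25
N = -36 (N = 9*(-4) = -36)
-6*(N + (v(3)/5 + 1/(11*26))) = -6*(-36 + (25/5 + 1/(11*26))) = -6*(-36 + (25*(⅕) + (1/11)*(1/26))) = -6*(-36 + (5 + 1/286)) = -6*(-36 + 1431/286) = -6*(-8865/286) = 26595/143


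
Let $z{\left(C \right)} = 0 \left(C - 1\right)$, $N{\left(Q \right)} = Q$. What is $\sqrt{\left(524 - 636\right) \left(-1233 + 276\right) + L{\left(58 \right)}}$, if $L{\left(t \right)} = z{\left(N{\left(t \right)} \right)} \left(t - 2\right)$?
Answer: $4 \sqrt{6699} \approx 327.39$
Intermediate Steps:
$z{\left(C \right)} = 0$ ($z{\left(C \right)} = 0 \left(-1 + C\right) = 0$)
$L{\left(t \right)} = 0$ ($L{\left(t \right)} = 0 \left(t - 2\right) = 0 \left(-2 + t\right) = 0$)
$\sqrt{\left(524 - 636\right) \left(-1233 + 276\right) + L{\left(58 \right)}} = \sqrt{\left(524 - 636\right) \left(-1233 + 276\right) + 0} = \sqrt{\left(-112\right) \left(-957\right) + 0} = \sqrt{107184 + 0} = \sqrt{107184} = 4 \sqrt{6699}$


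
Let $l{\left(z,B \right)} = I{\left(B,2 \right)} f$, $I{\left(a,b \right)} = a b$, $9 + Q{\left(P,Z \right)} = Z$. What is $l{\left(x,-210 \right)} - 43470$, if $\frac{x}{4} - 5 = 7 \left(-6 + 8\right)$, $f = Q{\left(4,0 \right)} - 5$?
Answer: $-37590$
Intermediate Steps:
$Q{\left(P,Z \right)} = -9 + Z$
$f = -14$ ($f = \left(-9 + 0\right) - 5 = -9 - 5 = -14$)
$x = 76$ ($x = 20 + 4 \cdot 7 \left(-6 + 8\right) = 20 + 4 \cdot 7 \cdot 2 = 20 + 4 \cdot 14 = 20 + 56 = 76$)
$l{\left(z,B \right)} = - 28 B$ ($l{\left(z,B \right)} = B 2 \left(-14\right) = 2 B \left(-14\right) = - 28 B$)
$l{\left(x,-210 \right)} - 43470 = \left(-28\right) \left(-210\right) - 43470 = 5880 - 43470 = -37590$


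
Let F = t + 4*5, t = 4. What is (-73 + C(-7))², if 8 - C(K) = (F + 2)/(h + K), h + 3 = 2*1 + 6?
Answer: 2704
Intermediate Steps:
h = 5 (h = -3 + (2*1 + 6) = -3 + (2 + 6) = -3 + 8 = 5)
F = 24 (F = 4 + 4*5 = 4 + 20 = 24)
C(K) = 8 - 26/(5 + K) (C(K) = 8 - (24 + 2)/(5 + K) = 8 - 26/(5 + K))
(-73 + C(-7))² = (-73 + 2*(7 + 4*(-7))/(5 - 7))² = (-73 + 2*(7 - 28)/(-2))² = (-73 + 2*(-½)*(-21))² = (-73 + 21)² = (-52)² = 2704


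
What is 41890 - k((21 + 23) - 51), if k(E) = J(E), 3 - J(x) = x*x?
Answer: 41936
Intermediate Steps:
J(x) = 3 - x² (J(x) = 3 - x*x = 3 - x²)
k(E) = 3 - E²
41890 - k((21 + 23) - 51) = 41890 - (3 - ((21 + 23) - 51)²) = 41890 - (3 - (44 - 51)²) = 41890 - (3 - 1*(-7)²) = 41890 - (3 - 1*49) = 41890 - (3 - 49) = 41890 - 1*(-46) = 41890 + 46 = 41936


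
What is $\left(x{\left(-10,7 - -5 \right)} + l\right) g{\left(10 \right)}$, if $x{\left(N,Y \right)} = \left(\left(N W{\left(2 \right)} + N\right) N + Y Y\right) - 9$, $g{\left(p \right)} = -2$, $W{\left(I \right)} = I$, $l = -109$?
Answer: $-652$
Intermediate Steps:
$x{\left(N,Y \right)} = -9 + Y^{2} + 3 N^{2}$ ($x{\left(N,Y \right)} = \left(\left(N 2 + N\right) N + Y Y\right) - 9 = \left(\left(2 N + N\right) N + Y^{2}\right) - 9 = \left(3 N N + Y^{2}\right) - 9 = \left(3 N^{2} + Y^{2}\right) - 9 = \left(Y^{2} + 3 N^{2}\right) - 9 = -9 + Y^{2} + 3 N^{2}$)
$\left(x{\left(-10,7 - -5 \right)} + l\right) g{\left(10 \right)} = \left(\left(-9 + \left(7 - -5\right)^{2} + 3 \left(-10\right)^{2}\right) - 109\right) \left(-2\right) = \left(\left(-9 + \left(7 + 5\right)^{2} + 3 \cdot 100\right) - 109\right) \left(-2\right) = \left(\left(-9 + 12^{2} + 300\right) - 109\right) \left(-2\right) = \left(\left(-9 + 144 + 300\right) - 109\right) \left(-2\right) = \left(435 - 109\right) \left(-2\right) = 326 \left(-2\right) = -652$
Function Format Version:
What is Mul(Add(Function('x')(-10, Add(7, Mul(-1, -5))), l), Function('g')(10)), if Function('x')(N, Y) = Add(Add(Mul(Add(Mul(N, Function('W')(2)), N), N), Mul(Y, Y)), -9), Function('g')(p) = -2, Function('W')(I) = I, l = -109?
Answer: -652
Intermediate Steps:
Function('x')(N, Y) = Add(-9, Pow(Y, 2), Mul(3, Pow(N, 2))) (Function('x')(N, Y) = Add(Add(Mul(Add(Mul(N, 2), N), N), Mul(Y, Y)), -9) = Add(Add(Mul(Add(Mul(2, N), N), N), Pow(Y, 2)), -9) = Add(Add(Mul(Mul(3, N), N), Pow(Y, 2)), -9) = Add(Add(Mul(3, Pow(N, 2)), Pow(Y, 2)), -9) = Add(Add(Pow(Y, 2), Mul(3, Pow(N, 2))), -9) = Add(-9, Pow(Y, 2), Mul(3, Pow(N, 2))))
Mul(Add(Function('x')(-10, Add(7, Mul(-1, -5))), l), Function('g')(10)) = Mul(Add(Add(-9, Pow(Add(7, Mul(-1, -5)), 2), Mul(3, Pow(-10, 2))), -109), -2) = Mul(Add(Add(-9, Pow(Add(7, 5), 2), Mul(3, 100)), -109), -2) = Mul(Add(Add(-9, Pow(12, 2), 300), -109), -2) = Mul(Add(Add(-9, 144, 300), -109), -2) = Mul(Add(435, -109), -2) = Mul(326, -2) = -652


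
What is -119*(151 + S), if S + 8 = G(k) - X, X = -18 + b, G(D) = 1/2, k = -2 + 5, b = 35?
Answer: -30107/2 ≈ -15054.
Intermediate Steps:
k = 3
G(D) = ½
X = 17 (X = -18 + 35 = 17)
S = -49/2 (S = -8 + (½ - 1*17) = -8 + (½ - 17) = -8 - 33/2 = -49/2 ≈ -24.500)
-119*(151 + S) = -119*(151 - 49/2) = -119*253/2 = -30107/2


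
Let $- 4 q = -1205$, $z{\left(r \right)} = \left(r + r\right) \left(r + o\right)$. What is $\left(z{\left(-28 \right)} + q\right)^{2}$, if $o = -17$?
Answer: $\frac{127351225}{16} \approx 7.9594 \cdot 10^{6}$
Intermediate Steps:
$z{\left(r \right)} = 2 r \left(-17 + r\right)$ ($z{\left(r \right)} = \left(r + r\right) \left(r - 17\right) = 2 r \left(-17 + r\right)$)
$q = \frac{1205}{4}$ ($q = \left(- \frac{1}{4}\right) \left(-1205\right) = \frac{1205}{4} \approx 301.25$)
$\left(z{\left(-28 \right)} + q\right)^{2} = \left(2 \left(-28\right) \left(-17 - 28\right) + \frac{1205}{4}\right)^{2} = \left(2 \left(-28\right) \left(-45\right) + \frac{1205}{4}\right)^{2} = \left(2520 + \frac{1205}{4}\right)^{2} = \left(\frac{11285}{4}\right)^{2} = \frac{127351225}{16}$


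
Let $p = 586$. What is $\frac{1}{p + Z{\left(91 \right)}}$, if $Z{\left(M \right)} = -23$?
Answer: $\frac{1}{563} \approx 0.0017762$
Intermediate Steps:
$\frac{1}{p + Z{\left(91 \right)}} = \frac{1}{586 - 23} = \frac{1}{563}$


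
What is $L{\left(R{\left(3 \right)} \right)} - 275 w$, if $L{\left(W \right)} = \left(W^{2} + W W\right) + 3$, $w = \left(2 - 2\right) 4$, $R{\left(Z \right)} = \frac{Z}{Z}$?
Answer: $5$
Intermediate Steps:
$R{\left(Z \right)} = 1$
$w = 0$ ($w = 0 \cdot 4 = 0$)
$L{\left(W \right)} = 3 + 2 W^{2}$ ($L{\left(W \right)} = \left(W^{2} + W^{2}\right) + 3 = 2 W^{2} + 3 = 3 + 2 W^{2}$)
$L{\left(R{\left(3 \right)} \right)} - 275 w = \left(3 + 2 \cdot 1^{2}\right) - 0 = \left(3 + 2 \cdot 1\right) + 0 = \left(3 + 2\right) + 0 = 5 + 0 = 5$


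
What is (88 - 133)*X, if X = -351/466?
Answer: 15795/466 ≈ 33.895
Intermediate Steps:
X = -351/466 (X = -351*1/466 = -351/466 ≈ -0.75322)
(88 - 133)*X = (88 - 133)*(-351/466) = -45*(-351/466) = 15795/466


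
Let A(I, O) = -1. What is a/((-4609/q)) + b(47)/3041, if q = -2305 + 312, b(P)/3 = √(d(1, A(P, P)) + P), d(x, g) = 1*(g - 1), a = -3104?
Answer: -6186272/4609 + 9*√5/3041 ≈ -1342.2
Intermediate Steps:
d(x, g) = -1 + g (d(x, g) = 1*(-1 + g) = -1 + g)
b(P) = 3*√(-2 + P) (b(P) = 3*√((-1 - 1) + P) = 3*√(-2 + P))
q = -1993
a/((-4609/q)) + b(47)/3041 = -3104/((-4609/(-1993))) + (3*√(-2 + 47))/3041 = -3104/((-4609*(-1/1993))) + (3*√45)*(1/3041) = -3104/4609/1993 + (3*(3*√5))*(1/3041) = -3104*1993/4609 + (9*√5)*(1/3041) = -6186272/4609 + 9*√5/3041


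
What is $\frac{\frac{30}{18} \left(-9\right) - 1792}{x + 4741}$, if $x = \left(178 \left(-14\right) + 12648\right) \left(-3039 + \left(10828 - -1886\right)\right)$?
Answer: $- \frac{1807}{98264041} \approx -1.8389 \cdot 10^{-5}$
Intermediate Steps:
$x = 98259300$ ($x = \left(-2492 + 12648\right) \left(-3039 + \left(10828 + 1886\right)\right) = 10156 \left(-3039 + 12714\right) = 10156 \cdot 9675 = 98259300$)
$\frac{\frac{30}{18} \left(-9\right) - 1792}{x + 4741} = \frac{\frac{30}{18} \left(-9\right) - 1792}{98259300 + 4741} = \frac{30 \cdot \frac{1}{18} \left(-9\right) - 1792}{98264041} = \left(\frac{5}{3} \left(-9\right) - 1792\right) \frac{1}{98264041} = \left(-15 - 1792\right) \frac{1}{98264041} = \left(-1807\right) \frac{1}{98264041} = - \frac{1807}{98264041}$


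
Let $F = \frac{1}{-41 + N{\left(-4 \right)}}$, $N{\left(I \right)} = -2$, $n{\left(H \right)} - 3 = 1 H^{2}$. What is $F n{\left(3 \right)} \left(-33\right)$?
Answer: $\frac{396}{43} \approx 9.2093$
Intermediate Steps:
$n{\left(H \right)} = 3 + H^{2}$ ($n{\left(H \right)} = 3 + 1 H^{2} = 3 + H^{2}$)
$F = - \frac{1}{43}$ ($F = \frac{1}{-41 - 2} = \frac{1}{-43} = - \frac{1}{43} \approx -0.023256$)
$F n{\left(3 \right)} \left(-33\right) = - \frac{3 + 3^{2}}{43} \left(-33\right) = - \frac{3 + 9}{43} \left(-33\right) = \left(- \frac{1}{43}\right) 12 \left(-33\right) = \left(- \frac{12}{43}\right) \left(-33\right) = \frac{396}{43}$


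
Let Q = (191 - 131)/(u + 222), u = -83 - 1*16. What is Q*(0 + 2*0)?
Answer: 0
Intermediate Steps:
u = -99 (u = -83 - 16 = -99)
Q = 20/41 (Q = (191 - 131)/(-99 + 222) = 60/123 = 60*(1/123) = 20/41 ≈ 0.48780)
Q*(0 + 2*0) = 20*(0 + 2*0)/41 = 20*(0 + 0)/41 = (20/41)*0 = 0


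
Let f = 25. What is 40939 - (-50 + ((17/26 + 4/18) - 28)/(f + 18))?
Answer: 412437665/10062 ≈ 40990.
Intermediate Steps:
40939 - (-50 + ((17/26 + 4/18) - 28)/(f + 18)) = 40939 - (-50 + ((17/26 + 4/18) - 28)/(25 + 18)) = 40939 - (-50 + ((17*(1/26) + 4*(1/18)) - 28)/43) = 40939 - (-50 + ((17/26 + 2/9) - 28)*(1/43)) = 40939 - (-50 + (205/234 - 28)*(1/43)) = 40939 - (-50 - 6347/234*1/43) = 40939 - (-50 - 6347/10062) = 40939 - (-509447)/10062 = 40939 - 1*(-509447/10062) = 40939 + 509447/10062 = 412437665/10062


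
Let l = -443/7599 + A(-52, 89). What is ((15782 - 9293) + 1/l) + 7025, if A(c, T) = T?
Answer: 9133687751/675868 ≈ 13514.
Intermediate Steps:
l = 675868/7599 (l = -443/7599 + 89 = 675868/7599 ≈ 88.942)
((15782 - 9293) + 1/l) + 7025 = ((15782 - 9293) + 1/(675868/7599)) + 7025 = (6489 + 7599/675868) + 7025 = 4385715051/675868 + 7025 = 9133687751/675868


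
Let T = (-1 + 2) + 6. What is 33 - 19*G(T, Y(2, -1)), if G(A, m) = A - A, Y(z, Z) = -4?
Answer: 33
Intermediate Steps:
T = 7 (T = 1 + 6 = 7)
G(A, m) = 0
33 - 19*G(T, Y(2, -1)) = 33 - 19*0 = 33 + 0 = 33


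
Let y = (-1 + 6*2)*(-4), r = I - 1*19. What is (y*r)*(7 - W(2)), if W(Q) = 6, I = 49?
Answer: -1320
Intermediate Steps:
r = 30 (r = 49 - 1*19 = 49 - 19 = 30)
y = -44 (y = (-1 + 12)*(-4) = 11*(-4) = -44)
(y*r)*(7 - W(2)) = (-44*30)*(7 - 1*6) = -1320*(7 - 6) = -1320*1 = -1320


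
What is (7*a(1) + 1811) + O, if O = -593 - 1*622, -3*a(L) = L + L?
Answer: 1774/3 ≈ 591.33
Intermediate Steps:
a(L) = -2*L/3 (a(L) = -(L + L)/3 = -2*L/3)
O = -1215 (O = -593 - 622 = -1215)
(7*a(1) + 1811) + O = (7*(-2/3*1) + 1811) - 1215 = (7*(-2/3) + 1811) - 1215 = (-14/3 + 1811) - 1215 = 5419/3 - 1215 = 1774/3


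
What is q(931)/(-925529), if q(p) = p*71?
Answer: -66101/925529 ≈ -0.071420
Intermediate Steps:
q(p) = 71*p
q(931)/(-925529) = (71*931)/(-925529) = 66101*(-1/925529) = -66101/925529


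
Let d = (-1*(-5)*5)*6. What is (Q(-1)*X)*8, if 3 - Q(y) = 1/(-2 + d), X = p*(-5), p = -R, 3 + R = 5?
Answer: 8860/37 ≈ 239.46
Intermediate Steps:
R = 2 (R = -3 + 5 = 2)
p = -2 (p = -1*2 = -2)
X = 10 (X = -2*(-5) = 10)
d = 150 (d = (5*5)*6 = 25*6 = 150)
Q(y) = 443/148 (Q(y) = 3 - 1/(-2 + 150) = 3 - 1/148 = 443/148)
(Q(-1)*X)*8 = ((443/148)*10)*8 = (2215/74)*8 = 8860/37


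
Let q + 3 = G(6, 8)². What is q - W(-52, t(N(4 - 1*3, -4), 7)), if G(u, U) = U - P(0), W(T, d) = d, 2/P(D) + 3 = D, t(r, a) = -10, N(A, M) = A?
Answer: 739/9 ≈ 82.111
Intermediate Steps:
P(D) = 2/(-3 + D)
G(u, U) = ⅔ + U (G(u, U) = U - 2/(-3 + 0) = U - 2/(-3) = U - 2*(-1)/3 = U - 1*(-⅔) = U + ⅔ = ⅔ + U)
q = 649/9 (q = -3 + (⅔ + 8)² = -3 + (26/3)² = -3 + 676/9 = 649/9 ≈ 72.111)
q - W(-52, t(N(4 - 1*3, -4), 7)) = 649/9 - 1*(-10) = 649/9 + 10 = 739/9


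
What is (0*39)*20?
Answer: 0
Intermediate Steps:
(0*39)*20 = 0*20 = 0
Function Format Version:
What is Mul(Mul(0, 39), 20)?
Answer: 0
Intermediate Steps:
Mul(Mul(0, 39), 20) = Mul(0, 20) = 0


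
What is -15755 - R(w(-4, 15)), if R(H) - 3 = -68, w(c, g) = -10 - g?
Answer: -15690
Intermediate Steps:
R(H) = -65 (R(H) = 3 - 68 = -65)
-15755 - R(w(-4, 15)) = -15755 - 1*(-65) = -15755 + 65 = -15690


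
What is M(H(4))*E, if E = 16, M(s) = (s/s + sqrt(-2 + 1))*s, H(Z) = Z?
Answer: 64 + 64*I ≈ 64.0 + 64.0*I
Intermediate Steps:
M(s) = s*(1 + I) (M(s) = (1 + sqrt(-1))*s = (1 + I)*s = s*(1 + I))
M(H(4))*E = (4*(1 + I))*16 = (4 + 4*I)*16 = 64 + 64*I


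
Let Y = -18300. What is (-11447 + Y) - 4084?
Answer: -33831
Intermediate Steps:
(-11447 + Y) - 4084 = (-11447 - 18300) - 4084 = -29747 - 4084 = -33831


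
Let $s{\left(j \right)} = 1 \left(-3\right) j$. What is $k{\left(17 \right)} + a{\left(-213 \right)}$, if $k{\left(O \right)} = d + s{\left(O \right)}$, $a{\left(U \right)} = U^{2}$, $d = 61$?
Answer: $45379$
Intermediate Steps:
$s{\left(j \right)} = - 3 j$
$k{\left(O \right)} = 61 - 3 O$
$k{\left(17 \right)} + a{\left(-213 \right)} = \left(61 - 51\right) + \left(-213\right)^{2} = \left(61 - 51\right) + 45369 = 10 + 45369 = 45379$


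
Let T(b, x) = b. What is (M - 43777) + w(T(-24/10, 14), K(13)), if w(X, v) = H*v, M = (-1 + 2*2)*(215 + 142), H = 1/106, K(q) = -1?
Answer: -4526837/106 ≈ -42706.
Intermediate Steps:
H = 1/106 ≈ 0.0094340
M = 1071 (M = (-1 + 4)*357 = 3*357 = 1071)
w(X, v) = v/106
(M - 43777) + w(T(-24/10, 14), K(13)) = (1071 - 43777) + (1/106)*(-1) = -42706 - 1/106 = -4526837/106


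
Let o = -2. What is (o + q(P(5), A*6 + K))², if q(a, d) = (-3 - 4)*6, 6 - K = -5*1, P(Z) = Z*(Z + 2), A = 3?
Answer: 1936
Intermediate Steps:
P(Z) = Z*(2 + Z)
K = 11 (K = 6 - (-5) = 6 - 1*(-5) = 6 + 5 = 11)
q(a, d) = -42 (q(a, d) = -7*6 = -42)
(o + q(P(5), A*6 + K))² = (-2 - 42)² = (-44)² = 1936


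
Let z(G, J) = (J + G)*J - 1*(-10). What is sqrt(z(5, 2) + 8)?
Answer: 4*sqrt(2) ≈ 5.6569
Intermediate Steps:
z(G, J) = 10 + J*(G + J) (z(G, J) = (G + J)*J + 10 = J*(G + J) + 10 = 10 + J*(G + J))
sqrt(z(5, 2) + 8) = sqrt((10 + 2**2 + 5*2) + 8) = sqrt((10 + 4 + 10) + 8) = sqrt(24 + 8) = sqrt(32) = 4*sqrt(2)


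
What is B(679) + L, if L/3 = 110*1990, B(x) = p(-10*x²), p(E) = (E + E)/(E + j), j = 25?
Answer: 605529810064/922077 ≈ 6.5670e+5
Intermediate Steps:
p(E) = 2*E/(25 + E) (p(E) = (E + E)/(E + 25) = (2*E)/(25 + E) = 2*E/(25 + E))
B(x) = -20*x²/(25 - 10*x²) (B(x) = 2*(-10*x²)/(25 - 10*x²) = -20*x²/(25 - 10*x²))
L = 656700 (L = 3*(110*1990) = 3*218900 = 656700)
B(679) + L = 4*679²/(-5 + 2*679²) + 656700 = 4*461041/(-5 + 2*461041) + 656700 = 4*461041/(-5 + 922082) + 656700 = 4*461041/922077 + 656700 = 4*461041*(1/922077) + 656700 = 1844164/922077 + 656700 = 605529810064/922077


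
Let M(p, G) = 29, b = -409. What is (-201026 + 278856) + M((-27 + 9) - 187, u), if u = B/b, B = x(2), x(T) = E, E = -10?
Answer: 77859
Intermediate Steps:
x(T) = -10
B = -10
u = 10/409 (u = -10/(-409) = -10*(-1/409) = 10/409 ≈ 0.024450)
(-201026 + 278856) + M((-27 + 9) - 187, u) = (-201026 + 278856) + 29 = 77830 + 29 = 77859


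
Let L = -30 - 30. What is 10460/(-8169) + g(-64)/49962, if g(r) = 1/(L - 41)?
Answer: -5864762521/4580233042 ≈ -1.2805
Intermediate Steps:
L = -60
g(r) = -1/101 (g(r) = 1/(-60 - 41) = 1/(-101) = -1/101)
10460/(-8169) + g(-64)/49962 = 10460/(-8169) - 1/101/49962 = 10460*(-1/8169) - 1/101*1/49962 = -10460/8169 - 1/5046162 = -5864762521/4580233042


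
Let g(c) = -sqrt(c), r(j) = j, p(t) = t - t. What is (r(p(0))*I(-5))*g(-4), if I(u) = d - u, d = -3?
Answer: 0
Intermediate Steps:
p(t) = 0
I(u) = -3 - u
(r(p(0))*I(-5))*g(-4) = (0*(-3 - 1*(-5)))*(-sqrt(-4)) = (0*(-3 + 5))*(-2*I) = (0*2)*(-2*I) = 0*(-2*I) = 0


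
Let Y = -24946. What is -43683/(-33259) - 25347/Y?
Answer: 1932731991/829679014 ≈ 2.3295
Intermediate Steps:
-43683/(-33259) - 25347/Y = -43683/(-33259) - 25347/(-24946) = -43683*(-1/33259) - 25347*(-1/24946) = 43683/33259 + 25347/24946 = 1932731991/829679014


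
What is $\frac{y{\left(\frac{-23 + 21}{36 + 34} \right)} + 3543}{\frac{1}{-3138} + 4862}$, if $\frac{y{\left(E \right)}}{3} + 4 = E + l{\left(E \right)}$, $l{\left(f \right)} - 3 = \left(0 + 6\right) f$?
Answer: $\frac{55533186}{76284775} \approx 0.72797$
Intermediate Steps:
$l{\left(f \right)} = 3 + 6 f$ ($l{\left(f \right)} = 3 + \left(0 + 6\right) f = 3 + 6 f$)
$y{\left(E \right)} = -3 + 21 E$ ($y{\left(E \right)} = -12 + 3 \left(E + \left(3 + 6 E\right)\right) = -12 + 3 \left(3 + 7 E\right) = -12 + \left(9 + 21 E\right) = -3 + 21 E$)
$\frac{y{\left(\frac{-23 + 21}{36 + 34} \right)} + 3543}{\frac{1}{-3138} + 4862} = \frac{\left(-3 + 21 \frac{-23 + 21}{36 + 34}\right) + 3543}{\frac{1}{-3138} + 4862} = \frac{\left(-3 + 21 \left(- \frac{2}{70}\right)\right) + 3543}{- \frac{1}{3138} + 4862} = \frac{\left(-3 + 21 \left(\left(-2\right) \frac{1}{70}\right)\right) + 3543}{\frac{15256955}{3138}} = \left(\left(-3 + 21 \left(- \frac{1}{35}\right)\right) + 3543\right) \frac{3138}{15256955} = \left(\left(-3 - \frac{3}{5}\right) + 3543\right) \frac{3138}{15256955} = \left(- \frac{18}{5} + 3543\right) \frac{3138}{15256955} = \frac{17697}{5} \cdot \frac{3138}{15256955} = \frac{55533186}{76284775}$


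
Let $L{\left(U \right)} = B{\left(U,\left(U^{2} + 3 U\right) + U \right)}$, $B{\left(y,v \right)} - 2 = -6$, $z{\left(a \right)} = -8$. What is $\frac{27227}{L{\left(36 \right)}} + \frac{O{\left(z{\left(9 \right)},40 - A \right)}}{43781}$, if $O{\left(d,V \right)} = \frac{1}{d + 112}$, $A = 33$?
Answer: $- \frac{30992657461}{4553224} \approx -6806.8$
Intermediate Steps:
$B{\left(y,v \right)} = -4$ ($B{\left(y,v \right)} = 2 - 6 = -4$)
$O{\left(d,V \right)} = \frac{1}{112 + d}$
$L{\left(U \right)} = -4$
$\frac{27227}{L{\left(36 \right)}} + \frac{O{\left(z{\left(9 \right)},40 - A \right)}}{43781} = \frac{27227}{-4} + \frac{1}{\left(112 - 8\right) 43781} = 27227 \left(- \frac{1}{4}\right) + \frac{1}{104} \cdot \frac{1}{43781} = - \frac{27227}{4} + \frac{1}{104} \cdot \frac{1}{43781} = - \frac{27227}{4} + \frac{1}{4553224} = - \frac{30992657461}{4553224}$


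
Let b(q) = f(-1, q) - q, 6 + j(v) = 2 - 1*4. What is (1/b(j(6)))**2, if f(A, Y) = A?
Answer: 1/49 ≈ 0.020408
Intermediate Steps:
j(v) = -8 (j(v) = -6 + (2 - 1*4) = -6 + (2 - 4) = -6 - 2 = -8)
b(q) = -1 - q
(1/b(j(6)))**2 = (1/(-1 - 1*(-8)))**2 = (1/(-1 + 8))**2 = (1/7)**2 = 1/49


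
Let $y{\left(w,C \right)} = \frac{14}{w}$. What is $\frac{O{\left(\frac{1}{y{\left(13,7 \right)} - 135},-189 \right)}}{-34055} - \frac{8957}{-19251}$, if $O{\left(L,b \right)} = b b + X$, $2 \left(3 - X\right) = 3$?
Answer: $- \frac{153065285}{262237122} \approx -0.58369$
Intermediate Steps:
$X = \frac{3}{2}$ ($X = 3 - \frac{3}{2} = \frac{3}{2} \approx 1.5$)
$O{\left(L,b \right)} = \frac{3}{2} + b^{2}$ ($O{\left(L,b \right)} = b b + \frac{3}{2} = b^{2} + \frac{3}{2} = \frac{3}{2} + b^{2}$)
$\frac{O{\left(\frac{1}{y{\left(13,7 \right)} - 135},-189 \right)}}{-34055} - \frac{8957}{-19251} = \frac{\frac{3}{2} + \left(-189\right)^{2}}{-34055} - \frac{8957}{-19251} = \left(\frac{3}{2} + 35721\right) \left(- \frac{1}{34055}\right) - - \frac{8957}{19251} = \frac{71445}{2} \left(- \frac{1}{34055}\right) + \frac{8957}{19251} = - \frac{14289}{13622} + \frac{8957}{19251} = - \frac{153065285}{262237122}$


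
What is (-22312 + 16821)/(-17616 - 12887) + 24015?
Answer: 732535036/30503 ≈ 24015.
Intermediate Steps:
(-22312 + 16821)/(-17616 - 12887) + 24015 = -5491/(-30503) + 24015 = -5491*(-1/30503) + 24015 = 5491/30503 + 24015 = 732535036/30503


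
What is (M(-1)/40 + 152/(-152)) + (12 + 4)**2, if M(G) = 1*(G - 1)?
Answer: 5099/20 ≈ 254.95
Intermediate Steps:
M(G) = -1 + G (M(G) = 1*(-1 + G) = -1 + G)
(M(-1)/40 + 152/(-152)) + (12 + 4)**2 = ((-1 - 1)/40 + 152/(-152)) + (12 + 4)**2 = (-2*1/40 + 152*(-1/152)) + 16**2 = (-1/20 - 1) + 256 = -21/20 + 256 = 5099/20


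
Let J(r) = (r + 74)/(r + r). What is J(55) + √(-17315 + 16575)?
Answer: 129/110 + 2*I*√185 ≈ 1.1727 + 27.203*I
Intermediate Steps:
J(r) = (74 + r)/(2*r) (J(r) = (74 + r)/((2*r)) = (74 + r)*(1/(2*r)) = (74 + r)/(2*r))
J(55) + √(-17315 + 16575) = (½)*(74 + 55)/55 + √(-17315 + 16575) = (½)*(1/55)*129 + √(-740) = 129/110 + 2*I*√185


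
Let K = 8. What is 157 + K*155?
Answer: 1397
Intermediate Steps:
157 + K*155 = 157 + 8*155 = 157 + 1240 = 1397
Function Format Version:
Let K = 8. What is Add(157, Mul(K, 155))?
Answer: 1397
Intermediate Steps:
Add(157, Mul(K, 155)) = Add(157, Mul(8, 155)) = Add(157, 1240) = 1397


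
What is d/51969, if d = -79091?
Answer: -79091/51969 ≈ -1.5219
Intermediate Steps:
d/51969 = -79091/51969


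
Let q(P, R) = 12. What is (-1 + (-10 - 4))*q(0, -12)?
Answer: -180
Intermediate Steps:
(-1 + (-10 - 4))*q(0, -12) = (-1 + (-10 - 4))*12 = (-1 - 14)*12 = -15*12 = -180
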